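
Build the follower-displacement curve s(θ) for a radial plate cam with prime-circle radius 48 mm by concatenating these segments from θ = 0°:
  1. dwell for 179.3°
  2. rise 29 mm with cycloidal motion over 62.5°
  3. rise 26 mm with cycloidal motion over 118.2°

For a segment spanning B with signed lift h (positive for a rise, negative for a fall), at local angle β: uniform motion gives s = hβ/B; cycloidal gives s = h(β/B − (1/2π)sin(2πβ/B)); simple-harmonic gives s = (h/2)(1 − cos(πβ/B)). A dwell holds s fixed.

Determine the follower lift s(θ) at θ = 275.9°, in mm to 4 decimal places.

seg 1 [0°–179.3°] dwell: s stays 0.0000
seg 2 [179.3°–241.8°] cycloidal, h=29: full span → s += 29 → s = 29.0000
seg 3 [241.8°–360°] cycloidal, h=26: θ=275.9° here. β=34.1, B=118.2. 26·(0.2885 − sin(2π·0.2885)/(2π)) = 3.4833 → s = 32.4833

32.4833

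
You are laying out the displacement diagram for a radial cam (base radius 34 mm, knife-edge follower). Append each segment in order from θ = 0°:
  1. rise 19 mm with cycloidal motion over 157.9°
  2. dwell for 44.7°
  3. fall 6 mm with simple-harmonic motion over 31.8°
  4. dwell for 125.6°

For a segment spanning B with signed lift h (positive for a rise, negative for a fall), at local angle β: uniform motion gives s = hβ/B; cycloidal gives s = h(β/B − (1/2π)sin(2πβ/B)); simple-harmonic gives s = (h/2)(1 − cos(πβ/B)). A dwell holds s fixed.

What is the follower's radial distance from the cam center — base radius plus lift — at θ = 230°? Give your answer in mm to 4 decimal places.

seg 1 [0°–157.9°] cycloidal, h=19: full span → s += 19 → s = 19.0000
seg 2 [157.9°–202.6°] dwell: s stays 19.0000
seg 3 [202.6°–234.4°] simple-harmonic, h=-6: θ=230° here. β=27.4, B=31.8. -6/2·(1 − cos(π·0.8616)) = -5.7210 → s = 13.2790
radial distance = base radius + s = 34 + 13.2790 = 47.2790

47.2790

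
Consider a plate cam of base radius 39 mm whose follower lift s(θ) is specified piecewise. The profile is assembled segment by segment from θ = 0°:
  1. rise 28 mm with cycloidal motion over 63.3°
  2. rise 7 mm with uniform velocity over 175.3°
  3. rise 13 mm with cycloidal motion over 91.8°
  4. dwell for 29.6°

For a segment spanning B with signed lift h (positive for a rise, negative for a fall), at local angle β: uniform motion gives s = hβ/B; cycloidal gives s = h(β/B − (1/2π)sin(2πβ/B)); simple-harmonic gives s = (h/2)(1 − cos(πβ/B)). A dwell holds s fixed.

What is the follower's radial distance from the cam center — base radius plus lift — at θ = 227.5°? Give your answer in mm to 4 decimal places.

seg 1 [0°–63.3°] cycloidal, h=28: full span → s += 28 → s = 28.0000
seg 2 [63.3°–238.6°] uniform, h=7: θ=227.5° here. β=164.2, B=175.3. 7·164.2/175.3 = 6.5568 → s = 34.5568
radial distance = base radius + s = 39 + 34.5568 = 73.5568

73.5568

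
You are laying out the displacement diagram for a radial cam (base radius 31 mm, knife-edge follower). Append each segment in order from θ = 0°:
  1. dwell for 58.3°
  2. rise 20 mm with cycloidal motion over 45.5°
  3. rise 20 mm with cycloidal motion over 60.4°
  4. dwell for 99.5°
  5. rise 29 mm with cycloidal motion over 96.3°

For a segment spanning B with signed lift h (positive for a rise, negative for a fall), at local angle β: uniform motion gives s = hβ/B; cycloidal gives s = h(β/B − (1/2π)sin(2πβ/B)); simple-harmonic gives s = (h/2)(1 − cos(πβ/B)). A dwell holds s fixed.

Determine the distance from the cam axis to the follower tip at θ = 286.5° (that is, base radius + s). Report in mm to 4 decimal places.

seg 1 [0°–58.3°] dwell: s stays 0.0000
seg 2 [58.3°–103.8°] cycloidal, h=20: full span → s += 20 → s = 20.0000
seg 3 [103.8°–164.2°] cycloidal, h=20: full span → s += 20 → s = 40.0000
seg 4 [164.2°–263.7°] dwell: s stays 40.0000
seg 5 [263.7°–360°] cycloidal, h=29: θ=286.5° here. β=22.8, B=96.3. 29·(0.2368 − sin(2π·0.2368)/(2π)) = 2.2665 → s = 42.2665
radial distance = base radius + s = 31 + 42.2665 = 73.2665

73.2665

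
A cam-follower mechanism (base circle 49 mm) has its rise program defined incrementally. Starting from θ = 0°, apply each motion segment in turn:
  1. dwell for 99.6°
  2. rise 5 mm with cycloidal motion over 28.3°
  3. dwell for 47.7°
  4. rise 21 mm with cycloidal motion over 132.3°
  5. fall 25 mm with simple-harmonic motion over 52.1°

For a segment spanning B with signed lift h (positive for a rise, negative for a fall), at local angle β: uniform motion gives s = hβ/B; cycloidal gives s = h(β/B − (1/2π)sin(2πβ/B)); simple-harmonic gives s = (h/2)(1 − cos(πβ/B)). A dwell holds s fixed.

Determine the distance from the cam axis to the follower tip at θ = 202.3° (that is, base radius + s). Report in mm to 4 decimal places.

seg 1 [0°–99.6°] dwell: s stays 0.0000
seg 2 [99.6°–127.9°] cycloidal, h=5: full span → s += 5 → s = 5.0000
seg 3 [127.9°–175.6°] dwell: s stays 5.0000
seg 4 [175.6°–307.9°] cycloidal, h=21: θ=202.3° here. β=26.7, B=132.3. 21·(0.2018 − sin(2π·0.2018)/(2π)) = 1.0479 → s = 6.0479
radial distance = base radius + s = 49 + 6.0479 = 55.0479

55.0479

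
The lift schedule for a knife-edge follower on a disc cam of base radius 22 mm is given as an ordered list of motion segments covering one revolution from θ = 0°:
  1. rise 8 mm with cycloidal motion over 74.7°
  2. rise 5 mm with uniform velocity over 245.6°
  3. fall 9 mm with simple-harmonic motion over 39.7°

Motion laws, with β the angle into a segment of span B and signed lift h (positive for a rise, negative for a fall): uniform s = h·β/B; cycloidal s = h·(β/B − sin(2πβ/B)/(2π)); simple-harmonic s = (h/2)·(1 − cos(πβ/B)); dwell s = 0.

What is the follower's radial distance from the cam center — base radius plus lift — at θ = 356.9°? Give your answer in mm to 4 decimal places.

seg 1 [0°–74.7°] cycloidal, h=8: full span → s += 8 → s = 8.0000
seg 2 [74.7°–320.3°] uniform, h=5: full span → s += 5 → s = 13.0000
seg 3 [320.3°–360°] simple-harmonic, h=-9: θ=356.9° here. β=36.6, B=39.7. -9/2·(1 − cos(π·0.9219)) = -8.8653 → s = 4.1347
radial distance = base radius + s = 22 + 4.1347 = 26.1347

26.1347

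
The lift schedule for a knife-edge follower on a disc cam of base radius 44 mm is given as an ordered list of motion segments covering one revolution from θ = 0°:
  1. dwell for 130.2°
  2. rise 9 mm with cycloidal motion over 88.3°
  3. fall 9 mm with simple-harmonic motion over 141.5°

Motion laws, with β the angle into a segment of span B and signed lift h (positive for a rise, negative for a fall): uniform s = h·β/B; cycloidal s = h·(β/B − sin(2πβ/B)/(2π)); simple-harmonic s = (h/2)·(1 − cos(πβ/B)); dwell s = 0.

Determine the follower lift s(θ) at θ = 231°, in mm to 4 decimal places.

seg 1 [0°–130.2°] dwell: s stays 0.0000
seg 2 [130.2°–218.5°] cycloidal, h=9: full span → s += 9 → s = 9.0000
seg 3 [218.5°–360°] simple-harmonic, h=-9: θ=231° here. β=12.5, B=141.5. -9/2·(1 − cos(π·0.0883)) = -0.1722 → s = 8.8278

8.8278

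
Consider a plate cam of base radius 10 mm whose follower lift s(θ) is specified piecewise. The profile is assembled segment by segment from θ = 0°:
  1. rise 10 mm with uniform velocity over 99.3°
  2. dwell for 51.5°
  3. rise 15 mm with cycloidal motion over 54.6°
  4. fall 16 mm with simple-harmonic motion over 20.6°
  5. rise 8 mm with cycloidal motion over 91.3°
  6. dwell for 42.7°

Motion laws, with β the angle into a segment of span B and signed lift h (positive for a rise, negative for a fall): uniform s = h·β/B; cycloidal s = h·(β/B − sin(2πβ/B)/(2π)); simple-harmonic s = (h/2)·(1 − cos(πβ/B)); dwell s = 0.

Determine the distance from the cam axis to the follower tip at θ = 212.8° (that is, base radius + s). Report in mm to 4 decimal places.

seg 1 [0°–99.3°] uniform, h=10: full span → s += 10 → s = 10.0000
seg 2 [99.3°–150.8°] dwell: s stays 10.0000
seg 3 [150.8°–205.4°] cycloidal, h=15: full span → s += 15 → s = 25.0000
seg 4 [205.4°–226°] simple-harmonic, h=-16: θ=212.8° here. β=7.4, B=20.6. -16/2·(1 − cos(π·0.3592)) = -4.5761 → s = 20.4239
radial distance = base radius + s = 10 + 20.4239 = 30.4239

30.4239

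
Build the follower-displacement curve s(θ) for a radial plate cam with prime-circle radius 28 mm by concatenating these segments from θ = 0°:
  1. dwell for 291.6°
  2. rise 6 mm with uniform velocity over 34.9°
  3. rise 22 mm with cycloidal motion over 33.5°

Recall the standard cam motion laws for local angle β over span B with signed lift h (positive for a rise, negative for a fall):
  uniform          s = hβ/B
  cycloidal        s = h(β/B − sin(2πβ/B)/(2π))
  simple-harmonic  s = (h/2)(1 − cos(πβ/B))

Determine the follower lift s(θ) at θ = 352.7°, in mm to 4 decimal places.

seg 1 [0°–291.6°] dwell: s stays 0.0000
seg 2 [291.6°–326.5°] uniform, h=6: full span → s += 6 → s = 6.0000
seg 3 [326.5°–360°] cycloidal, h=22: θ=352.7° here. β=26.2, B=33.5. 22·(0.7821 − sin(2π·0.7821)/(2π)) = 20.6364 → s = 26.6364

26.6364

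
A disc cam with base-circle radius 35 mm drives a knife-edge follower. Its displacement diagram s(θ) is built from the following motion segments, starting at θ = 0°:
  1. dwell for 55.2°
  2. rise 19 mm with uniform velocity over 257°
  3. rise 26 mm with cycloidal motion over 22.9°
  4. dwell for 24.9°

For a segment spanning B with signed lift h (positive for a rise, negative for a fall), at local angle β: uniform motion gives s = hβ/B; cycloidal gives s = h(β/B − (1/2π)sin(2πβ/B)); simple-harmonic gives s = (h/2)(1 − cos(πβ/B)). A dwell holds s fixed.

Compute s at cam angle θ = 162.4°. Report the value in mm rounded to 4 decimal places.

seg 1 [0°–55.2°] dwell: s stays 0.0000
seg 2 [55.2°–312.2°] uniform, h=19: θ=162.4° here. β=107.2, B=257. 19·107.2/257 = 7.9253 → s = 7.9253

7.9253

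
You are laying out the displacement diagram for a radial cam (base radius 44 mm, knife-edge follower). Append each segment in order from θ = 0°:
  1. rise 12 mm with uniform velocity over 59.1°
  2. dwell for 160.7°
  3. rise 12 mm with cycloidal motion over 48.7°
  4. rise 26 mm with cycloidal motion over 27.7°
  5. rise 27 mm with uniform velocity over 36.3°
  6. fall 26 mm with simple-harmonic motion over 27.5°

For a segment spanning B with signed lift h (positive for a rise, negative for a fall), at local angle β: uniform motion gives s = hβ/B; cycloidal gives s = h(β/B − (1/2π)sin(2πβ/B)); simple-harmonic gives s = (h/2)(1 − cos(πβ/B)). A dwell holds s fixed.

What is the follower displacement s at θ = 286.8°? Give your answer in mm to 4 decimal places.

seg 1 [0°–59.1°] uniform, h=12: full span → s += 12 → s = 12.0000
seg 2 [59.1°–219.8°] dwell: s stays 12.0000
seg 3 [219.8°–268.5°] cycloidal, h=12: full span → s += 12 → s = 24.0000
seg 4 [268.5°–296.2°] cycloidal, h=26: θ=286.8° here. β=18.3, B=27.7. 26·(0.6606 − sin(2π·0.6606)/(2π)) = 20.6798 → s = 44.6798

44.6798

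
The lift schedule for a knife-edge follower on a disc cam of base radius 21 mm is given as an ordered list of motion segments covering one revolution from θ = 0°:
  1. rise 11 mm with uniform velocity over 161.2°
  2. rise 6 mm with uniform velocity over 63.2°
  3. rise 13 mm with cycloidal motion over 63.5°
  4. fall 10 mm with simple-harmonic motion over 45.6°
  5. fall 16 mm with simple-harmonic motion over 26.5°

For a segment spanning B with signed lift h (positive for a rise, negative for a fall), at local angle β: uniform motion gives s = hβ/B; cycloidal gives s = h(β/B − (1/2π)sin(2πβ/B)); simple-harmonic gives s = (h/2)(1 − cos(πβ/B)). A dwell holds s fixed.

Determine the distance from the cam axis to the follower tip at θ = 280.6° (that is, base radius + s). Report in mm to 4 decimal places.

seg 1 [0°–161.2°] uniform, h=11: full span → s += 11 → s = 11.0000
seg 2 [161.2°–224.4°] uniform, h=6: full span → s += 6 → s = 17.0000
seg 3 [224.4°–287.9°] cycloidal, h=13: θ=280.6° here. β=56.2, B=63.5. 13·(0.8850 − sin(2π·0.8850)/(2π)) = 12.8734 → s = 29.8734
radial distance = base radius + s = 21 + 29.8734 = 50.8734

50.8734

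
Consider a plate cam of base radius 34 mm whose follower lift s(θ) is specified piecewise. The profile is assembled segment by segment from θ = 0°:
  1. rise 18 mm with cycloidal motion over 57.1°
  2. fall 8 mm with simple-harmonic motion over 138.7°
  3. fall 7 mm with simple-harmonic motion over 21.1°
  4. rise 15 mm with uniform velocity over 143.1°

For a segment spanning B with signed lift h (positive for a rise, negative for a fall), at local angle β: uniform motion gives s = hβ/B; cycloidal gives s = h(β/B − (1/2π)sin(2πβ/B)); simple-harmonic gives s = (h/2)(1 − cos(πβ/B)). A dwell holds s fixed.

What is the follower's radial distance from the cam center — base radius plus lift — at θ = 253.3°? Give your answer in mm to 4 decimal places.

seg 1 [0°–57.1°] cycloidal, h=18: full span → s += 18 → s = 18.0000
seg 2 [57.1°–195.8°] simple-harmonic, h=-8: full span → s += -8 → s = 10.0000
seg 3 [195.8°–216.9°] simple-harmonic, h=-7: full span → s += -7 → s = 3.0000
seg 4 [216.9°–360°] uniform, h=15: θ=253.3° here. β=36.4, B=143.1. 15·36.4/143.1 = 3.8155 → s = 6.8155
radial distance = base radius + s = 34 + 6.8155 = 40.8155

40.8155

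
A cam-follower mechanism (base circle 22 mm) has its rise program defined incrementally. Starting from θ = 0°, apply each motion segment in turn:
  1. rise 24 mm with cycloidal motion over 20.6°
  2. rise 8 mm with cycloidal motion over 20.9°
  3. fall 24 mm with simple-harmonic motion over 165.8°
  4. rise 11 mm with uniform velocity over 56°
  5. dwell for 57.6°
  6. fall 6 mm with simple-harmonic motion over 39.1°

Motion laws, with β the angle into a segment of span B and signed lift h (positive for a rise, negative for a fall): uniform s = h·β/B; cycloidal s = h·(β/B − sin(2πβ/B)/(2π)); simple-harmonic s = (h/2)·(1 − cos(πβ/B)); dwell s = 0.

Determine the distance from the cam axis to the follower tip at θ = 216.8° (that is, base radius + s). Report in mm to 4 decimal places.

seg 1 [0°–20.6°] cycloidal, h=24: full span → s += 24 → s = 24.0000
seg 2 [20.6°–41.5°] cycloidal, h=8: full span → s += 8 → s = 32.0000
seg 3 [41.5°–207.3°] simple-harmonic, h=-24: full span → s += -24 → s = 8.0000
seg 4 [207.3°–263.3°] uniform, h=11: θ=216.8° here. β=9.5, B=56. 11·9.5/56 = 1.8661 → s = 9.8661
radial distance = base radius + s = 22 + 9.8661 = 31.8661

31.8661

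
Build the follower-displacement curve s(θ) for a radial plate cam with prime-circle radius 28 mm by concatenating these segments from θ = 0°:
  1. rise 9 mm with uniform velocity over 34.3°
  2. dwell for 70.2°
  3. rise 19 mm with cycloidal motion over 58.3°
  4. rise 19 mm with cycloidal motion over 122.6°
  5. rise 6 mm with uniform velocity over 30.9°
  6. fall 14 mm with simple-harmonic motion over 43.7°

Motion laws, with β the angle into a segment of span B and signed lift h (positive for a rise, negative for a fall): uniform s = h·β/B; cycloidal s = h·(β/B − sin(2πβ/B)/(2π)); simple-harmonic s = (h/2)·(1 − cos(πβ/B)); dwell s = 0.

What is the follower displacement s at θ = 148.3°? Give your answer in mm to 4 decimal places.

seg 1 [0°–34.3°] uniform, h=9: full span → s += 9 → s = 9.0000
seg 2 [34.3°–104.5°] dwell: s stays 9.0000
seg 3 [104.5°–162.8°] cycloidal, h=19: θ=148.3° here. β=43.8, B=58.3. 19·(0.7513 − sin(2π·0.7513)/(2π)) = 17.2983 → s = 26.2983

26.2983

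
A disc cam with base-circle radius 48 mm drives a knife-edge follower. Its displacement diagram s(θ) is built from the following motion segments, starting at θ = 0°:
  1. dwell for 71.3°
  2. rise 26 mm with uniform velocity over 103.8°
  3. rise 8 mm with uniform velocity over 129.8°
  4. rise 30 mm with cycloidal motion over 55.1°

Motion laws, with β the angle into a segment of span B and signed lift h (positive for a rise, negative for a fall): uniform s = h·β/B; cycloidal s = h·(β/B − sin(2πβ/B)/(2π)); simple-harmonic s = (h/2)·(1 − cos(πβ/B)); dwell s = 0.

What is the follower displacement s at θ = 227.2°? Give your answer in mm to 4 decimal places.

seg 1 [0°–71.3°] dwell: s stays 0.0000
seg 2 [71.3°–175.1°] uniform, h=26: full span → s += 26 → s = 26.0000
seg 3 [175.1°–304.9°] uniform, h=8: θ=227.2° here. β=52.1, B=129.8. 8·52.1/129.8 = 3.2111 → s = 29.2111

29.2111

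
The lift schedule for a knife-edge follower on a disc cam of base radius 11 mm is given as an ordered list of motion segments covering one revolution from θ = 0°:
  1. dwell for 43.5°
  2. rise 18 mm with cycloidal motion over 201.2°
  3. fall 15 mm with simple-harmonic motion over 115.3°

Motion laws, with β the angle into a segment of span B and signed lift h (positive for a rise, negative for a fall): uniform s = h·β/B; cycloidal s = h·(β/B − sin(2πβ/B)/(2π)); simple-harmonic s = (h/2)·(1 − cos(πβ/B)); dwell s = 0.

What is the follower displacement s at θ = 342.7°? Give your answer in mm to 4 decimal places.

seg 1 [0°–43.5°] dwell: s stays 0.0000
seg 2 [43.5°–244.7°] cycloidal, h=18: full span → s += 18 → s = 18.0000
seg 3 [244.7°–360°] simple-harmonic, h=-15: θ=342.7° here. β=98, B=115.3. -15/2·(1 − cos(π·0.8500)) = -14.1821 → s = 3.8179

3.8179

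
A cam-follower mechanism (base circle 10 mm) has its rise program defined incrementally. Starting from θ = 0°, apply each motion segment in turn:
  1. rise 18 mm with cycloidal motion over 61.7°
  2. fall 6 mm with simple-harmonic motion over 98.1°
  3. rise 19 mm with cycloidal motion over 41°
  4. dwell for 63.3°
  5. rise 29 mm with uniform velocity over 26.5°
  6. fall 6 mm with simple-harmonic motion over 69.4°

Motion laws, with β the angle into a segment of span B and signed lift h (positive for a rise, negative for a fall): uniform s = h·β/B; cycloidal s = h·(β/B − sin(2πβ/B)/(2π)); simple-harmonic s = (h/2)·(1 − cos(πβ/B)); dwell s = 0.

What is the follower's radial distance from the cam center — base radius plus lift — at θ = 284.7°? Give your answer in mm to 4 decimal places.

seg 1 [0°–61.7°] cycloidal, h=18: full span → s += 18 → s = 18.0000
seg 2 [61.7°–159.8°] simple-harmonic, h=-6: full span → s += -6 → s = 12.0000
seg 3 [159.8°–200.8°] cycloidal, h=19: full span → s += 19 → s = 31.0000
seg 4 [200.8°–264.1°] dwell: s stays 31.0000
seg 5 [264.1°–290.6°] uniform, h=29: θ=284.7° here. β=20.6, B=26.5. 29·20.6/26.5 = 22.5434 → s = 53.5434
radial distance = base radius + s = 10 + 53.5434 = 63.5434

63.5434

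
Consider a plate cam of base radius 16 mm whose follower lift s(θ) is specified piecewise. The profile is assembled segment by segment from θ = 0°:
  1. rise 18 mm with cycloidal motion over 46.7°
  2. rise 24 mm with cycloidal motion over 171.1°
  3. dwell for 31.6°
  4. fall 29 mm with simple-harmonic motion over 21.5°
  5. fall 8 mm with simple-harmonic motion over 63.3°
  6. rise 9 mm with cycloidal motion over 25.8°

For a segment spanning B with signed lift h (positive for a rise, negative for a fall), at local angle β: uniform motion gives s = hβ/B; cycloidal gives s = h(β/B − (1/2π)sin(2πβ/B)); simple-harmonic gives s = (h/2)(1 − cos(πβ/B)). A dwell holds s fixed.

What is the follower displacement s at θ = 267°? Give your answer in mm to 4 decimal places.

seg 1 [0°–46.7°] cycloidal, h=18: full span → s += 18 → s = 18.0000
seg 2 [46.7°–217.8°] cycloidal, h=24: full span → s += 24 → s = 42.0000
seg 3 [217.8°–249.4°] dwell: s stays 42.0000
seg 4 [249.4°–270.9°] simple-harmonic, h=-29: θ=267° here. β=17.6, B=21.5. -29/2·(1 − cos(π·0.8186)) = -26.7086 → s = 15.2914

15.2914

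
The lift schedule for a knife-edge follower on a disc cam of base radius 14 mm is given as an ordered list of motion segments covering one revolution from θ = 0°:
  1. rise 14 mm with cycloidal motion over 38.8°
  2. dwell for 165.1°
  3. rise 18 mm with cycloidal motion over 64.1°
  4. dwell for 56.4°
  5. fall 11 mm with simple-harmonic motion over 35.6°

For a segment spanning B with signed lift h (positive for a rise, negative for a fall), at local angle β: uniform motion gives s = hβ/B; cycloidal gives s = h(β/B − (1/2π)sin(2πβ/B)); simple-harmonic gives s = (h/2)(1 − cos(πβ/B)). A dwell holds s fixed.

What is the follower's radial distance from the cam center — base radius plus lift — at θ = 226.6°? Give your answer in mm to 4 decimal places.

seg 1 [0°–38.8°] cycloidal, h=14: full span → s += 14 → s = 14.0000
seg 2 [38.8°–203.9°] dwell: s stays 14.0000
seg 3 [203.9°–268°] cycloidal, h=18: θ=226.6° here. β=22.7, B=64.1. 18·(0.3541 − sin(2π·0.3541)/(2π)) = 4.1013 → s = 18.1013
radial distance = base radius + s = 14 + 18.1013 = 32.1013

32.1013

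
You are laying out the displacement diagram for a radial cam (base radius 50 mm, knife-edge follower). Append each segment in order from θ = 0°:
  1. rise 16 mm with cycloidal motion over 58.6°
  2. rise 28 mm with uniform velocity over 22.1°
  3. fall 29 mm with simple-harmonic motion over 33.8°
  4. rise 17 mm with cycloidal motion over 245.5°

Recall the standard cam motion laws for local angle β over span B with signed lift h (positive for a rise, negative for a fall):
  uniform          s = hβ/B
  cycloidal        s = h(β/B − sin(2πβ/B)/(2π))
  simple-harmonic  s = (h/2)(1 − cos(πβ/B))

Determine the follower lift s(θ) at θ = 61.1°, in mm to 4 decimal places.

seg 1 [0°–58.6°] cycloidal, h=16: full span → s += 16 → s = 16.0000
seg 2 [58.6°–80.7°] uniform, h=28: θ=61.1° here. β=2.5, B=22.1. 28·2.5/22.1 = 3.1674 → s = 19.1674

19.1674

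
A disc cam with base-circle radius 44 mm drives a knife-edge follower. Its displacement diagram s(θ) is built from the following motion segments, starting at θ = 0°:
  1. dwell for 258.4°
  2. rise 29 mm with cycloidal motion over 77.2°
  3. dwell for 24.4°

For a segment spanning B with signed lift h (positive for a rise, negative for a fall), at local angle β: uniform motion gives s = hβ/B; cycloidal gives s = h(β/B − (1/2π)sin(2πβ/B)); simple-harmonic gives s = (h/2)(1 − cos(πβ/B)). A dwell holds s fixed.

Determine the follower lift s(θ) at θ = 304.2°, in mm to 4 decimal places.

seg 1 [0°–258.4°] dwell: s stays 0.0000
seg 2 [258.4°–335.6°] cycloidal, h=29: θ=304.2° here. β=45.8, B=77.2. 29·(0.5933 − sin(2π·0.5933)/(2π)) = 19.7572 → s = 19.7572

19.7572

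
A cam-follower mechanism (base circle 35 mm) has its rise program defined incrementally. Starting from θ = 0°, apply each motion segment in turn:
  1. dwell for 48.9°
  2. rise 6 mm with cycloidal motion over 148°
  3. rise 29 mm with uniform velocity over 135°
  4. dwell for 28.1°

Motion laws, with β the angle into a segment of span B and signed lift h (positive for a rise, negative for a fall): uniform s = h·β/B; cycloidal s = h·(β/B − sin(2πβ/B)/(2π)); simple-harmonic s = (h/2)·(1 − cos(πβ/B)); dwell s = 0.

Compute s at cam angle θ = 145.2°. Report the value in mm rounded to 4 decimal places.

seg 1 [0°–48.9°] dwell: s stays 0.0000
seg 2 [48.9°–196.9°] cycloidal, h=6: θ=145.2° here. β=96.3, B=148. 6·(0.6507 − sin(2π·0.6507)/(2π)) = 4.6790 → s = 4.6790

4.6790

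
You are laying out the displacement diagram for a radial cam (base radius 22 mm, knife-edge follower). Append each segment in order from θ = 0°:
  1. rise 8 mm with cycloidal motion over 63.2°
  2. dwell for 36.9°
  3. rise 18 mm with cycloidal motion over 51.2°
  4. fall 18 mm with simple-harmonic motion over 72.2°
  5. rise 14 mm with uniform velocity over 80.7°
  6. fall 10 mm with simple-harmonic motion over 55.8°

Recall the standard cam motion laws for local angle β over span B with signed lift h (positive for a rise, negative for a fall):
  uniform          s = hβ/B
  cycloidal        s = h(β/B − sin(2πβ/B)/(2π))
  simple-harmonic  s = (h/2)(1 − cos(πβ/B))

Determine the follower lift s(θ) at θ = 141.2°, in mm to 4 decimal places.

seg 1 [0°–63.2°] cycloidal, h=8: full span → s += 8 → s = 8.0000
seg 2 [63.2°–100.1°] dwell: s stays 8.0000
seg 3 [100.1°–151.3°] cycloidal, h=18: θ=141.2° here. β=41.1, B=51.2. 18·(0.8027 − sin(2π·0.8027)/(2π)) = 17.1582 → s = 25.1582

25.1582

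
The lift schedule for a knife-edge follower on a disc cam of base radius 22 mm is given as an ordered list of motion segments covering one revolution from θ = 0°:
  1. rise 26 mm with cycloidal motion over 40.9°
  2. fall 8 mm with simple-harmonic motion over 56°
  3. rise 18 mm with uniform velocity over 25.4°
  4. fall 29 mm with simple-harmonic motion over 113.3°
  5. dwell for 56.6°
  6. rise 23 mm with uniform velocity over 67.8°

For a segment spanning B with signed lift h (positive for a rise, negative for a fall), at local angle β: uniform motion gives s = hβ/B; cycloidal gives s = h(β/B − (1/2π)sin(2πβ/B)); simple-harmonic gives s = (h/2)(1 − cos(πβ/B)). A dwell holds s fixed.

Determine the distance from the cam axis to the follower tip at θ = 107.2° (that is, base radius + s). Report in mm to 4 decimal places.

seg 1 [0°–40.9°] cycloidal, h=26: full span → s += 26 → s = 26.0000
seg 2 [40.9°–96.9°] simple-harmonic, h=-8: full span → s += -8 → s = 18.0000
seg 3 [96.9°–122.3°] uniform, h=18: θ=107.2° here. β=10.3, B=25.4. 18·10.3/25.4 = 7.2992 → s = 25.2992
radial distance = base radius + s = 22 + 25.2992 = 47.2992

47.2992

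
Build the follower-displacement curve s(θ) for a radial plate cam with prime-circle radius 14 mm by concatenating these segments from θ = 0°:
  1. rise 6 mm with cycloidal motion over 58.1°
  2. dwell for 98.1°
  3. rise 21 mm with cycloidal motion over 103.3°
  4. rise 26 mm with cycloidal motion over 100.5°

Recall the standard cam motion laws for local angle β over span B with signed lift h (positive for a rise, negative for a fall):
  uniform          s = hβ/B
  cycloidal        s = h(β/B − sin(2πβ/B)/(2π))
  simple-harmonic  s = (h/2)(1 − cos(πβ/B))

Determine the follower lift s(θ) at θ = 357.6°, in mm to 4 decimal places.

seg 1 [0°–58.1°] cycloidal, h=6: full span → s += 6 → s = 6.0000
seg 2 [58.1°–156.2°] dwell: s stays 6.0000
seg 3 [156.2°–259.5°] cycloidal, h=21: full span → s += 21 → s = 27.0000
seg 4 [259.5°–360°] cycloidal, h=26: θ=357.6° here. β=98.1, B=100.5. 26·(0.9761 − sin(2π·0.9761)/(2π)) = 25.9977 → s = 52.9977

52.9977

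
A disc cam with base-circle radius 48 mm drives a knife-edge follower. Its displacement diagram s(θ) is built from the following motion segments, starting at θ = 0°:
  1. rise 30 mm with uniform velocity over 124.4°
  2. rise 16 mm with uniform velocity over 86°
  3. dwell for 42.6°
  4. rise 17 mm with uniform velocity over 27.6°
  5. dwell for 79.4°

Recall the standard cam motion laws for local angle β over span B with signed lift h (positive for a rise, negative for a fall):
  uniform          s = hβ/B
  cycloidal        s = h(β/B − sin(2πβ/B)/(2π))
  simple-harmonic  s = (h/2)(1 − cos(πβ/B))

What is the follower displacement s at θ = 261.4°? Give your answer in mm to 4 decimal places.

seg 1 [0°–124.4°] uniform, h=30: full span → s += 30 → s = 30.0000
seg 2 [124.4°–210.4°] uniform, h=16: full span → s += 16 → s = 46.0000
seg 3 [210.4°–253°] dwell: s stays 46.0000
seg 4 [253°–280.6°] uniform, h=17: θ=261.4° here. β=8.4, B=27.6. 17·8.4/27.6 = 5.1739 → s = 51.1739

51.1739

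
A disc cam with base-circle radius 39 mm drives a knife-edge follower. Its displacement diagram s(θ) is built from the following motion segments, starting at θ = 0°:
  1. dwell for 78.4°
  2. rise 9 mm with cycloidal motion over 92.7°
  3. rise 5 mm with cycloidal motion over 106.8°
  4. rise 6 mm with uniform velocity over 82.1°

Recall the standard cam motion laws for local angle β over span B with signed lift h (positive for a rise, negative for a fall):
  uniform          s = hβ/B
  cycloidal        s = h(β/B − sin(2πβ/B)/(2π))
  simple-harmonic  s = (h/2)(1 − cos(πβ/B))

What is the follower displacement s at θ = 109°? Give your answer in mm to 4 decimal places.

seg 1 [0°–78.4°] dwell: s stays 0.0000
seg 2 [78.4°–171.1°] cycloidal, h=9: θ=109° here. β=30.6, B=92.7. 9·(0.3301 − sin(2π·0.3301)/(2π)) = 1.7161 → s = 1.7161

1.7161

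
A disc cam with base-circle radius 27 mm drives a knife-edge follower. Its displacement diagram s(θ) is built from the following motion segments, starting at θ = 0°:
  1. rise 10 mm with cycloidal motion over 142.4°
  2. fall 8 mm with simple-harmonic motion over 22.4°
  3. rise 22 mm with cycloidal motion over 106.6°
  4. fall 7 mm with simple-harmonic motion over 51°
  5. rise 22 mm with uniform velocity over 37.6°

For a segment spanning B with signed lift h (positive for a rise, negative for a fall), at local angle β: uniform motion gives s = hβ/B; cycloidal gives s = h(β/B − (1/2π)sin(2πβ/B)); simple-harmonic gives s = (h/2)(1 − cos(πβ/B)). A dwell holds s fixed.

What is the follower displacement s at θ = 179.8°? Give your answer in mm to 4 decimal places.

seg 1 [0°–142.4°] cycloidal, h=10: full span → s += 10 → s = 10.0000
seg 2 [142.4°–164.8°] simple-harmonic, h=-8: full span → s += -8 → s = 2.0000
seg 3 [164.8°–271.4°] cycloidal, h=22: θ=179.8° here. β=15, B=106.6. 22·(0.1407 − sin(2π·0.1407)/(2π)) = 0.3878 → s = 2.3878

2.3878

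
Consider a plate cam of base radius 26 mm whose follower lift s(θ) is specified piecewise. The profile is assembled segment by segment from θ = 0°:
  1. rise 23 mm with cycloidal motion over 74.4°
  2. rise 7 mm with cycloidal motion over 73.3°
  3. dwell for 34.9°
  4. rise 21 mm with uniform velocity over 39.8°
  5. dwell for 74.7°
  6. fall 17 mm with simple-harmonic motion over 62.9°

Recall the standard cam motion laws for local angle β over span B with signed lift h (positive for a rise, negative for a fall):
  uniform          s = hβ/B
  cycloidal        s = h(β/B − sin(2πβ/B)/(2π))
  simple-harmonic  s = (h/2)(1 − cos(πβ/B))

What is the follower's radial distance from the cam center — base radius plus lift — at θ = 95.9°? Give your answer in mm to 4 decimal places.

seg 1 [0°–74.4°] cycloidal, h=23: full span → s += 23 → s = 23.0000
seg 2 [74.4°–147.7°] cycloidal, h=7: θ=95.9° here. β=21.5, B=73.3. 7·(0.2933 − sin(2π·0.2933)/(2π)) = 0.9801 → s = 23.9801
radial distance = base radius + s = 26 + 23.9801 = 49.9801

49.9801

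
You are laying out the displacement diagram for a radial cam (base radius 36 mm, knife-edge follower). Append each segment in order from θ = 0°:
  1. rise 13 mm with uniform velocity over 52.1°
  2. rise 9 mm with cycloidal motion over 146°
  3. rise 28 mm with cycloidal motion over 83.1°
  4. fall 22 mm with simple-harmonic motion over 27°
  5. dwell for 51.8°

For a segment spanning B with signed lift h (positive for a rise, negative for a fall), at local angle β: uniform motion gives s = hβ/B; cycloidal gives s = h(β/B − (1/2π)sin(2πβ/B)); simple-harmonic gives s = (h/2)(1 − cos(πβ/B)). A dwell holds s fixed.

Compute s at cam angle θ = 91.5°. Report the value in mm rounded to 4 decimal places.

seg 1 [0°–52.1°] uniform, h=13: full span → s += 13 → s = 13.0000
seg 2 [52.1°–198.1°] cycloidal, h=9: θ=91.5° here. β=39.4, B=146. 9·(0.2699 − sin(2π·0.2699)/(2π)) = 1.0075 → s = 14.0075

14.0075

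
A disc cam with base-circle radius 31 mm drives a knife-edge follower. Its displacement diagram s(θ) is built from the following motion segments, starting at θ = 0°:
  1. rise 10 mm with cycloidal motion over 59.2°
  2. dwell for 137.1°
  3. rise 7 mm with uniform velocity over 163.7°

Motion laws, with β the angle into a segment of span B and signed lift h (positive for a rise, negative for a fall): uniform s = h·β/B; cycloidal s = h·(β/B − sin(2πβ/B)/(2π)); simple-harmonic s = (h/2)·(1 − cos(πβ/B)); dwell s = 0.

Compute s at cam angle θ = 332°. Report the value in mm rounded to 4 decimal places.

seg 1 [0°–59.2°] cycloidal, h=10: full span → s += 10 → s = 10.0000
seg 2 [59.2°–196.3°] dwell: s stays 10.0000
seg 3 [196.3°–360°] uniform, h=7: θ=332° here. β=135.7, B=163.7. 7·135.7/163.7 = 5.8027 → s = 15.8027

15.8027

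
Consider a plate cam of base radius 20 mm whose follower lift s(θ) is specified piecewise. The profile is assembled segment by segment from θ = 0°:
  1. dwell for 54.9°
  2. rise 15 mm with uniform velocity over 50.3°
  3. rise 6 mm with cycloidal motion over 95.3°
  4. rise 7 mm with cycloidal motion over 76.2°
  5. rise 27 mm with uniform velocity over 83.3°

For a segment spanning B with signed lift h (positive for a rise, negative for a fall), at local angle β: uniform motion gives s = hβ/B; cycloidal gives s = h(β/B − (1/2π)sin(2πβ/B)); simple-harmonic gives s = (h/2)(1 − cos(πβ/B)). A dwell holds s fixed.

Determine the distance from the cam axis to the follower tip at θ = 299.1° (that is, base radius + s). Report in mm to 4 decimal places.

seg 1 [0°–54.9°] dwell: s stays 0.0000
seg 2 [54.9°–105.2°] uniform, h=15: full span → s += 15 → s = 15.0000
seg 3 [105.2°–200.5°] cycloidal, h=6: full span → s += 6 → s = 21.0000
seg 4 [200.5°–276.7°] cycloidal, h=7: full span → s += 7 → s = 28.0000
seg 5 [276.7°–360°] uniform, h=27: θ=299.1° here. β=22.4, B=83.3. 27·22.4/83.3 = 7.2605 → s = 35.2605
radial distance = base radius + s = 20 + 35.2605 = 55.2605

55.2605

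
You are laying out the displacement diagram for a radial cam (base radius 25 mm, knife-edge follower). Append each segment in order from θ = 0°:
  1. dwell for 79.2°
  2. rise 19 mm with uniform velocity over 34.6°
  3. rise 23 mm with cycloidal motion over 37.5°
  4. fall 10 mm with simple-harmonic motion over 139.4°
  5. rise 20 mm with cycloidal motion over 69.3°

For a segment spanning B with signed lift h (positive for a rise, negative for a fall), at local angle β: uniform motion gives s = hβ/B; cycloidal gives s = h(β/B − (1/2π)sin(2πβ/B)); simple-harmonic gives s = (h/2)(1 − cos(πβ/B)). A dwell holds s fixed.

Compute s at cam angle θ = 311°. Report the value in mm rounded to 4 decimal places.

seg 1 [0°–79.2°] dwell: s stays 0.0000
seg 2 [79.2°–113.8°] uniform, h=19: full span → s += 19 → s = 19.0000
seg 3 [113.8°–151.3°] cycloidal, h=23: full span → s += 23 → s = 42.0000
seg 4 [151.3°–290.7°] simple-harmonic, h=-10: full span → s += -10 → s = 32.0000
seg 5 [290.7°–360°] cycloidal, h=20: θ=311° here. β=20.3, B=69.3. 20·(0.2929 − sin(2π·0.2929)/(2π)) = 2.7906 → s = 34.7906

34.7906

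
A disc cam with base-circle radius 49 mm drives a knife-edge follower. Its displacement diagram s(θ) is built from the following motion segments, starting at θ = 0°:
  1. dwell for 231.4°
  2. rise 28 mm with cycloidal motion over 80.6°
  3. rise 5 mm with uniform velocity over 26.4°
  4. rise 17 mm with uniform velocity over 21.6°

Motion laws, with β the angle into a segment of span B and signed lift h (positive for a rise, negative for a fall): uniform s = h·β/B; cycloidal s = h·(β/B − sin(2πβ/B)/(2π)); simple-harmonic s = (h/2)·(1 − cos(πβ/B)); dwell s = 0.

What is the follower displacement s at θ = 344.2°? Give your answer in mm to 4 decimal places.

seg 1 [0°–231.4°] dwell: s stays 0.0000
seg 2 [231.4°–312°] cycloidal, h=28: full span → s += 28 → s = 28.0000
seg 3 [312°–338.4°] uniform, h=5: full span → s += 5 → s = 33.0000
seg 4 [338.4°–360°] uniform, h=17: θ=344.2° here. β=5.8, B=21.6. 17·5.8/21.6 = 4.5648 → s = 37.5648

37.5648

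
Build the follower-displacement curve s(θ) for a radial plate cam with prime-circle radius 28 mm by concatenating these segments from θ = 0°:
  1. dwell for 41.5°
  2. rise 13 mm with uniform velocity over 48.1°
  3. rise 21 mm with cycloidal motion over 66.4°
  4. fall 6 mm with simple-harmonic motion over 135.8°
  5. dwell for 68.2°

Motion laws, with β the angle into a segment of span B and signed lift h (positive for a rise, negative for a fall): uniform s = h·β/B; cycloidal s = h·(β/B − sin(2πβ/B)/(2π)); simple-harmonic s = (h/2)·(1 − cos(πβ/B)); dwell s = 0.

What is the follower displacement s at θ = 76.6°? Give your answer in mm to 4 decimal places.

seg 1 [0°–41.5°] dwell: s stays 0.0000
seg 2 [41.5°–89.6°] uniform, h=13: θ=76.6° here. β=35.1, B=48.1. 13·35.1/48.1 = 9.4865 → s = 9.4865

9.4865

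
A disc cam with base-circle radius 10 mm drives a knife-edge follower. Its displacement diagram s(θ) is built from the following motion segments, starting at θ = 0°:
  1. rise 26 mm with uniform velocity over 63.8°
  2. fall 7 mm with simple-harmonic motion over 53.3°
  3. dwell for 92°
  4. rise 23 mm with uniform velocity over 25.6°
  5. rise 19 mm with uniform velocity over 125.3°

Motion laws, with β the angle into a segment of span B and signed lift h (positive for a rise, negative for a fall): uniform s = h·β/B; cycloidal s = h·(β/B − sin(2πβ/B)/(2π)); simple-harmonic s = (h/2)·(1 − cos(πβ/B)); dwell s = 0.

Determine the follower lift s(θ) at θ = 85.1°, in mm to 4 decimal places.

seg 1 [0°–63.8°] uniform, h=26: full span → s += 26 → s = 26.0000
seg 2 [63.8°–117.1°] simple-harmonic, h=-7: θ=85.1° here. β=21.3, B=53.3. -7/2·(1 − cos(π·0.3996)) = -2.4145 → s = 23.5855

23.5855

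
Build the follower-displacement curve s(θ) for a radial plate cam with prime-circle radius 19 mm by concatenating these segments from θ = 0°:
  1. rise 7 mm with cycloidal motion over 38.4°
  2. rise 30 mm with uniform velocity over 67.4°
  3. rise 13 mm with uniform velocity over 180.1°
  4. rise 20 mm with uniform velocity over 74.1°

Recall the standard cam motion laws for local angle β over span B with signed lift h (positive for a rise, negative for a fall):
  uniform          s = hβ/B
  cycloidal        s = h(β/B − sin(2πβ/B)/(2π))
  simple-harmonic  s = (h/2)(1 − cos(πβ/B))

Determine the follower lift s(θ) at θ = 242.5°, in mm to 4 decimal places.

seg 1 [0°–38.4°] cycloidal, h=7: full span → s += 7 → s = 7.0000
seg 2 [38.4°–105.8°] uniform, h=30: full span → s += 30 → s = 37.0000
seg 3 [105.8°–285.9°] uniform, h=13: θ=242.5° here. β=136.7, B=180.1. 13·136.7/180.1 = 9.8673 → s = 46.8673

46.8673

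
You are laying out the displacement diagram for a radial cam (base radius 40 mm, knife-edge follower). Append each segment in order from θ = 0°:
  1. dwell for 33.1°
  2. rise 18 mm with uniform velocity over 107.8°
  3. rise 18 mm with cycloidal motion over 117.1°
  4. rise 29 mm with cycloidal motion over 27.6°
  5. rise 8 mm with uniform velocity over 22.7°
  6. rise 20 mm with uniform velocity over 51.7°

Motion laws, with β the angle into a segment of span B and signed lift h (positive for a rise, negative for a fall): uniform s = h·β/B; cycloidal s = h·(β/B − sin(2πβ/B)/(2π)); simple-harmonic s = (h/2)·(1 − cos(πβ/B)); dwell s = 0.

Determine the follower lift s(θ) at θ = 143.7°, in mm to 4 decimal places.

seg 1 [0°–33.1°] dwell: s stays 0.0000
seg 2 [33.1°–140.9°] uniform, h=18: full span → s += 18 → s = 18.0000
seg 3 [140.9°–258°] cycloidal, h=18: θ=143.7° here. β=2.8, B=117.1. 18·(0.0239 − sin(2π·0.0239)/(2π)) = 0.0016 → s = 18.0016

18.0016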